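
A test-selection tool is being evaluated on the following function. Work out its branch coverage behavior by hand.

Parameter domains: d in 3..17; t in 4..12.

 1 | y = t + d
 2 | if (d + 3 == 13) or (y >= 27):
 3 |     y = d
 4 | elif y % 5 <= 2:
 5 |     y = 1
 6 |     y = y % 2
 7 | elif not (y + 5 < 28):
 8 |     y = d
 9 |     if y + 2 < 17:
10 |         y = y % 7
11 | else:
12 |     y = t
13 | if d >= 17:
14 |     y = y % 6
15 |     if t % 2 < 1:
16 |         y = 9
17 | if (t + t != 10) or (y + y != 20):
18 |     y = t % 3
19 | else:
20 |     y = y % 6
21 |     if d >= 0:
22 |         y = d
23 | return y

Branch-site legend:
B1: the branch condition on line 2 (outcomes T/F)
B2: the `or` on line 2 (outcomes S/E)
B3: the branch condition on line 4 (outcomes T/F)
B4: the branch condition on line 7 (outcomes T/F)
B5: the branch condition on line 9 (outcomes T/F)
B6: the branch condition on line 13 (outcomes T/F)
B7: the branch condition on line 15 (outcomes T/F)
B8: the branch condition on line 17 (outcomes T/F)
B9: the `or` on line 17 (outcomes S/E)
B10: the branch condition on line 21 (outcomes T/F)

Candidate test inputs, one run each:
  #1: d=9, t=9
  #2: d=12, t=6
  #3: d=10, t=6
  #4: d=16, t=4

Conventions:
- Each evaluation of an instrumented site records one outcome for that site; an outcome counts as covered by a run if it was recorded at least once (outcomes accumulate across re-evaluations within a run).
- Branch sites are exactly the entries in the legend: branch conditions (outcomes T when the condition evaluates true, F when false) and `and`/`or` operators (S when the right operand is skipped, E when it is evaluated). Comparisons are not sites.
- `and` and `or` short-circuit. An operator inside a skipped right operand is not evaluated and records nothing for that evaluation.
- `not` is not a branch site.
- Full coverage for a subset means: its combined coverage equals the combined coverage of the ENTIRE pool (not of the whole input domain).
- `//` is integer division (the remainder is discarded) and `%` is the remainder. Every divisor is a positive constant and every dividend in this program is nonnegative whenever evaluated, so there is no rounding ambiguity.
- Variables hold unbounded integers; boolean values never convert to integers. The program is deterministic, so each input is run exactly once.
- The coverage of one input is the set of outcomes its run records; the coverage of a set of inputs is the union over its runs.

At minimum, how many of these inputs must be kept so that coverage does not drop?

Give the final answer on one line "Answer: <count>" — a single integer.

input #1 (d=9, t=9): events B2->E, B1->F, B3->F, B4->F, B6->F, B9->S, B8->T; covers B1=F, B2=E, B3=F, B4=F, B6=F, B8=T, B9=S
input #2 (d=12, t=6): events B2->E, B1->F, B3->F, B4->F, B6->F, B9->S, B8->T; covers B1=F, B2=E, B3=F, B4=F, B6=F, B8=T, B9=S
input #3 (d=10, t=6): events B2->S, B1->T, B6->F, B9->S, B8->T; covers B1=T, B2=S, B6=F, B8=T, B9=S
input #4 (d=16, t=4): events B2->E, B1->F, B3->T, B6->F, B9->S, B8->T; covers B1=F, B2=E, B3=T, B6=F, B8=T, B9=S
the full pool covers 10 outcomes: B1=T, B1=F, B2=S, B2=E, B3=T, B3=F, B4=F, B6=F, B8=T, B9=S
no size-1 subset reaches all 10 outcomes (best union: 7/10)
no size-2 subset reaches all 10 outcomes (best union: 9/10)
the canonical winner is {1, 3, 4}: size 3, full 10-outcome coverage, earliest index list among size-3 covers

Answer: 3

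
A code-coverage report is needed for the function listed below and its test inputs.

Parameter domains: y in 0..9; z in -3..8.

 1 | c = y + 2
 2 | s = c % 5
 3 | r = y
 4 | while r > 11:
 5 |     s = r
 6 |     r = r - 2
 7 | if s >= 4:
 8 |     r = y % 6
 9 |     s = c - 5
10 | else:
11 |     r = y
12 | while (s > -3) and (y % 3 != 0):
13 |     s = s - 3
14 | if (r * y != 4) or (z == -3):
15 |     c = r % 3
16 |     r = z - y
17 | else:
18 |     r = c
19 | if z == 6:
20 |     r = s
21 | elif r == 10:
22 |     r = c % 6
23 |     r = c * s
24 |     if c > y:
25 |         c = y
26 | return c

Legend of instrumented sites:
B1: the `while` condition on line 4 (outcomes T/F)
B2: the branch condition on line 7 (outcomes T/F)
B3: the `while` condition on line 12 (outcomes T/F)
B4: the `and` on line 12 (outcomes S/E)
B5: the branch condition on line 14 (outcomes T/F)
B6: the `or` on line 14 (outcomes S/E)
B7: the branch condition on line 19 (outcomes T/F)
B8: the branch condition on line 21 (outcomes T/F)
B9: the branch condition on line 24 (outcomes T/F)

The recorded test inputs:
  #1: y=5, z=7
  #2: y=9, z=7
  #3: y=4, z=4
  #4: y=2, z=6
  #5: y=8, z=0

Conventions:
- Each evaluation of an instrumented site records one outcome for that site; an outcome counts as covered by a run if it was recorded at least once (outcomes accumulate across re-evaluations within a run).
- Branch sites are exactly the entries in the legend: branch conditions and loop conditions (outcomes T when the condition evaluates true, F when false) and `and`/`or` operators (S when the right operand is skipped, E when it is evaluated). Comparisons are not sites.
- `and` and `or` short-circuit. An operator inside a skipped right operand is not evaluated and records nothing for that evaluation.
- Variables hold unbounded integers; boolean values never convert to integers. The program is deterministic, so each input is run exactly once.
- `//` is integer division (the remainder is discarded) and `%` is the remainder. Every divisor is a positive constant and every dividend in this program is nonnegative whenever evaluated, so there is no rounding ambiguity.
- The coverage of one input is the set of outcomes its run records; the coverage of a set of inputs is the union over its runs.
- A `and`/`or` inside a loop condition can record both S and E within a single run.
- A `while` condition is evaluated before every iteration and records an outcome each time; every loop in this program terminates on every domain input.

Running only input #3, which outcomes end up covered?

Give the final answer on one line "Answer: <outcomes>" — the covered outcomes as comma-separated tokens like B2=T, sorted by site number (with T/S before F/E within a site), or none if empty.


Running input #3 (y=4, z=4), event by event:
  B1->F, B2->F, B4->E, B3->T, B4->E, B3->T, B4->S, B3->F, B6->S, B5->T
  B7->F, B8->F
as a set, this run covers: B1=F, B2=F, B3=T, B3=F, B4=S, B4=E, B5=T, B6=S, B7=F, B8=F
Answer: B1=F, B2=F, B3=T, B3=F, B4=S, B4=E, B5=T, B6=S, B7=F, B8=F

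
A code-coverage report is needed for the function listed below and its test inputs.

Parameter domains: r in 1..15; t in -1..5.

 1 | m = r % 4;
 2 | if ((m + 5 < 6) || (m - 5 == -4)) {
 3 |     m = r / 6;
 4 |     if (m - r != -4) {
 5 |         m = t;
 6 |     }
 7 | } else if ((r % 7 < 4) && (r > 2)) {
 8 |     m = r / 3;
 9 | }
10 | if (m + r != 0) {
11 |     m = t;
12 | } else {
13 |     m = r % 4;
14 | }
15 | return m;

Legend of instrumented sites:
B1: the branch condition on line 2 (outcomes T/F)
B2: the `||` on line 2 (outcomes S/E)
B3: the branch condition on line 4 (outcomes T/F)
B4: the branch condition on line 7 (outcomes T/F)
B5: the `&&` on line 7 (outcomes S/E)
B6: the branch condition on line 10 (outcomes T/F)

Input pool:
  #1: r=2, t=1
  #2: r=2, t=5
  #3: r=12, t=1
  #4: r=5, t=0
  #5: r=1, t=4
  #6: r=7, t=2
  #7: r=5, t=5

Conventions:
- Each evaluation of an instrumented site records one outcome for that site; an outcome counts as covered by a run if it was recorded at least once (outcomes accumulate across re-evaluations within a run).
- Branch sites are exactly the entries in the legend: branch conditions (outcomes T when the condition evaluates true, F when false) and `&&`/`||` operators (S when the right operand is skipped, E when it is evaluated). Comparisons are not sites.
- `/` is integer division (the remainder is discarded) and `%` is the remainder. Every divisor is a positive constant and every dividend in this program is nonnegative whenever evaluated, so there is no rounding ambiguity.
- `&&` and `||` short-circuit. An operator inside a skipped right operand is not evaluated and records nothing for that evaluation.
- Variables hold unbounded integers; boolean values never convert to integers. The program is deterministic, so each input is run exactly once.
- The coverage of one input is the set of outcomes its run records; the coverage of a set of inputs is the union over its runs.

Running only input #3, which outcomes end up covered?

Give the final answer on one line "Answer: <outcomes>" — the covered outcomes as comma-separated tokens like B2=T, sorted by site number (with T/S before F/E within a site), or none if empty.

Running input #3 (r=12, t=1), event by event:
  B2->S, B1->T, B3->T, B6->T
collecting distinct outcomes: B1=T, B2=S, B3=T, B6=T

Answer: B1=T, B2=S, B3=T, B6=T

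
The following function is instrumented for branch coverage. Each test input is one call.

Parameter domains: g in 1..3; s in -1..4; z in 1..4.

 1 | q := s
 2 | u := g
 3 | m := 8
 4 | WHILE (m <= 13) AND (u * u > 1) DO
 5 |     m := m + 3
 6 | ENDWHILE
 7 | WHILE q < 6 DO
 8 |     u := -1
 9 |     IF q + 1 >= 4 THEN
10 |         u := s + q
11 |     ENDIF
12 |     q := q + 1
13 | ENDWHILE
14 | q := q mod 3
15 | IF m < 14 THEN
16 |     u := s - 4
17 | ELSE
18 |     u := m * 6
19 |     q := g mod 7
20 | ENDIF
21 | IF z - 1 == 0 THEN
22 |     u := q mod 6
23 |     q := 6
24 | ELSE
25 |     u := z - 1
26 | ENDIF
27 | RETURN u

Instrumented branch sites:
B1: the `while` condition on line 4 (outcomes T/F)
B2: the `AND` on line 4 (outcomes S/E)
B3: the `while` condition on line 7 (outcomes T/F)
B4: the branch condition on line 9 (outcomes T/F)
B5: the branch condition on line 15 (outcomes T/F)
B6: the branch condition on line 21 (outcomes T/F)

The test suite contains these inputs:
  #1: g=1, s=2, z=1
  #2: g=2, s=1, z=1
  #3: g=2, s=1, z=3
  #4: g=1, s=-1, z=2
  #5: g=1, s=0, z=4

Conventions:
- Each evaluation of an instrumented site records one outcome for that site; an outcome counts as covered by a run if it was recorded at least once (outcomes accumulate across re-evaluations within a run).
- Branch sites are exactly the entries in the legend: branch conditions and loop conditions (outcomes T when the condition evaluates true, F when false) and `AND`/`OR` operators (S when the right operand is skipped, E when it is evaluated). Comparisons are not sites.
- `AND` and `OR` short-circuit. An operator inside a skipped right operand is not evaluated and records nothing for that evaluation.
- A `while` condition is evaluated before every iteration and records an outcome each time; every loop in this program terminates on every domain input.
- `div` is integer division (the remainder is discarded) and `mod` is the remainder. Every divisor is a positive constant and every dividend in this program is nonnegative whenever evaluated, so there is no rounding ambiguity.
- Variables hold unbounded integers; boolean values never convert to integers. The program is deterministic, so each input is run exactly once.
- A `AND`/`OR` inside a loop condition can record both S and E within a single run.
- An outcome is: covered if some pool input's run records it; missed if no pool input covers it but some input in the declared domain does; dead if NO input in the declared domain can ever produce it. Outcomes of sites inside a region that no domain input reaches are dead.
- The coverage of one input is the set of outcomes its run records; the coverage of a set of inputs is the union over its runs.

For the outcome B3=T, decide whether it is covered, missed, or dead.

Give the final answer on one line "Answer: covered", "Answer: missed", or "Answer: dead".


B3=T is recorded by pool input(s) 1, 2, 3, 4, 5 -> covered
Answer: covered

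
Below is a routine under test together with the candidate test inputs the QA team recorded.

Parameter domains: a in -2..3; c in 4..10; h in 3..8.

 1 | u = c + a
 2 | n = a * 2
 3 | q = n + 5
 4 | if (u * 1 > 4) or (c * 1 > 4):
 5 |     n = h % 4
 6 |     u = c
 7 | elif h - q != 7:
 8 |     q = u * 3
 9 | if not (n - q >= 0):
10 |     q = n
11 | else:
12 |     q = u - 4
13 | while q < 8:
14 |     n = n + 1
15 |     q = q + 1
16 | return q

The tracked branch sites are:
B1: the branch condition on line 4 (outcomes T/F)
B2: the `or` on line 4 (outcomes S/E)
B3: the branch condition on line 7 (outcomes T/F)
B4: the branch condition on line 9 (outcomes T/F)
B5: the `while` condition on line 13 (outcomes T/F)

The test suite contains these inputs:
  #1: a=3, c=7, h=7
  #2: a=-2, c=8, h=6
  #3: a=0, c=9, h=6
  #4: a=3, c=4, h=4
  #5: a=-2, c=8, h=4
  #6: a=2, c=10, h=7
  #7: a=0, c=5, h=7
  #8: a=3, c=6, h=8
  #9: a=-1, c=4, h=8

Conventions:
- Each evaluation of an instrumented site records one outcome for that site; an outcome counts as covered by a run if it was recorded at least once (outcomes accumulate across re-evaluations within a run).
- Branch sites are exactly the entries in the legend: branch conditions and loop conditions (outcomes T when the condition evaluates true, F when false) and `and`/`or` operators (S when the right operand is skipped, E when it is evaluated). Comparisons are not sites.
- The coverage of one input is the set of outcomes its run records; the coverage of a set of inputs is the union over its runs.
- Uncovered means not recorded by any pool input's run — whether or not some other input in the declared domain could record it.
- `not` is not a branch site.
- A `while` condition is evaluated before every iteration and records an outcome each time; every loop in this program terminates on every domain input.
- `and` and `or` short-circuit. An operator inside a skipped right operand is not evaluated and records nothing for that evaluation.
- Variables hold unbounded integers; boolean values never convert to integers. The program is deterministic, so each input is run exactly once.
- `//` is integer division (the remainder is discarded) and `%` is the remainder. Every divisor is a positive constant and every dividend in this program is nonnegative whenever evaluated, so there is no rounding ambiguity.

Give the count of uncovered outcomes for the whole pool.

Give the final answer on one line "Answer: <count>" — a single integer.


input #1 (a=3, c=7, h=7): events B2->S, B1->T, B4->T, B5->T, B5->T, B5->T, B5->T, B5->T, B5->F; covers B1=T, B2=S, B4=T, B5=T, B5=F
input #2 (a=-2, c=8, h=6): events B2->S, B1->T, B4->F, B5->T, B5->T, B5->T, B5->T, B5->F; covers B1=T, B2=S, B4=F, B5=T, B5=F
input #3 (a=0, c=9, h=6): events B2->S, B1->T, B4->T, B5->T, B5->T, B5->T, B5->T, B5->T, B5->T, B5->F; covers B1=T, B2=S, B4=T, B5=T, B5=F
input #4 (a=3, c=4, h=4): events B2->S, B1->T, B4->T, B5->T, B5->T, B5->T, B5->T, B5->T, B5->T, B5->T, B5->T, B5->F; covers B1=T, B2=S, B4=T, B5=T, B5=F
input #5 (a=-2, c=8, h=4): events B2->S, B1->T, B4->T, B5->T, B5->T, B5->T, B5->T, B5->T, B5->T, B5->T, B5->T, B5->F; covers B1=T, B2=S, B4=T, B5=T, B5=F
input #6 (a=2, c=10, h=7): events B2->S, B1->T, B4->T, B5->T, B5->T, B5->T, B5->T, B5->T, B5->F; covers B1=T, B2=S, B4=T, B5=T, B5=F
input #7 (a=0, c=5, h=7): events B2->S, B1->T, B4->T, B5->T, B5->T, B5->T, B5->T, B5->T, B5->F; covers B1=T, B2=S, B4=T, B5=T, B5=F
input #8 (a=3, c=6, h=8): events B2->S, B1->T, B4->T, B5->T, B5->T, B5->T, B5->T, B5->T, B5->T, B5->T, B5->T, B5->F; covers B1=T, B2=S, B4=T, B5=T, B5=F
input #9 (a=-1, c=4, h=8): events B2->E, B1->F, B3->T, B4->T, B5->T, B5->T, B5->T, B5->T, B5->T, B5->T, B5->T, B5->T, B5->T, B5->T, ...; covers B1=F, B2=E, B3=T, B4=T, B5=T, B5=F
union over the pool: B1=T, B1=F, B2=S, B2=E, B3=T, B4=T, B4=F, B5=T, B5=F
uncovered (1 of 10): B3=F
Answer: 1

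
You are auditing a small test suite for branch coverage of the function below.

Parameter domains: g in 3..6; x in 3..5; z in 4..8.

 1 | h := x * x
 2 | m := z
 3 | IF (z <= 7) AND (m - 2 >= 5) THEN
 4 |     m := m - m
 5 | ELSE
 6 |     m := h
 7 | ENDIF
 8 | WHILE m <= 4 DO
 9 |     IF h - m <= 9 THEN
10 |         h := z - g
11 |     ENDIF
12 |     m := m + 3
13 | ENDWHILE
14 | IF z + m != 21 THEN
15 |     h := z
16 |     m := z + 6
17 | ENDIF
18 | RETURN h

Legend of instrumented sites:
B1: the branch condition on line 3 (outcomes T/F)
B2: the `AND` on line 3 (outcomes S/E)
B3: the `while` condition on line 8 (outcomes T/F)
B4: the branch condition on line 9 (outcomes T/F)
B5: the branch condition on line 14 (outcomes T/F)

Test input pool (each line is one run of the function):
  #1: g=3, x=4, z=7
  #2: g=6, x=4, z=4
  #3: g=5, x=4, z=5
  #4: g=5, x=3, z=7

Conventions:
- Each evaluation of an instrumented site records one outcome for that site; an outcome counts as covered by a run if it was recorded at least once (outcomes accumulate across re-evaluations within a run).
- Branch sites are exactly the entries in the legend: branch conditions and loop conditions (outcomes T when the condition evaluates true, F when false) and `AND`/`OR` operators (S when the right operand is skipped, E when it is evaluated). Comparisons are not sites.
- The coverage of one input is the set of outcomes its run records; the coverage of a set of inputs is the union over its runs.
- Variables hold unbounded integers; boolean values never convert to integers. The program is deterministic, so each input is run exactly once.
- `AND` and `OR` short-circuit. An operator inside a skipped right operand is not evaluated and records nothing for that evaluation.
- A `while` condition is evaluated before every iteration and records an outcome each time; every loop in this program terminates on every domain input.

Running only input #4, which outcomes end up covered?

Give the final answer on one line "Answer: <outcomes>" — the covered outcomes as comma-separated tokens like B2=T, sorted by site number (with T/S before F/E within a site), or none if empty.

Running input #4 (g=5, x=3, z=7), event by event:
  B2->E, B1->T, B3->T, B4->T, B3->T, B4->T, B3->F, B5->T
distinct outcomes covered: B1=T, B2=E, B3=T, B3=F, B4=T, B5=T

Answer: B1=T, B2=E, B3=T, B3=F, B4=T, B5=T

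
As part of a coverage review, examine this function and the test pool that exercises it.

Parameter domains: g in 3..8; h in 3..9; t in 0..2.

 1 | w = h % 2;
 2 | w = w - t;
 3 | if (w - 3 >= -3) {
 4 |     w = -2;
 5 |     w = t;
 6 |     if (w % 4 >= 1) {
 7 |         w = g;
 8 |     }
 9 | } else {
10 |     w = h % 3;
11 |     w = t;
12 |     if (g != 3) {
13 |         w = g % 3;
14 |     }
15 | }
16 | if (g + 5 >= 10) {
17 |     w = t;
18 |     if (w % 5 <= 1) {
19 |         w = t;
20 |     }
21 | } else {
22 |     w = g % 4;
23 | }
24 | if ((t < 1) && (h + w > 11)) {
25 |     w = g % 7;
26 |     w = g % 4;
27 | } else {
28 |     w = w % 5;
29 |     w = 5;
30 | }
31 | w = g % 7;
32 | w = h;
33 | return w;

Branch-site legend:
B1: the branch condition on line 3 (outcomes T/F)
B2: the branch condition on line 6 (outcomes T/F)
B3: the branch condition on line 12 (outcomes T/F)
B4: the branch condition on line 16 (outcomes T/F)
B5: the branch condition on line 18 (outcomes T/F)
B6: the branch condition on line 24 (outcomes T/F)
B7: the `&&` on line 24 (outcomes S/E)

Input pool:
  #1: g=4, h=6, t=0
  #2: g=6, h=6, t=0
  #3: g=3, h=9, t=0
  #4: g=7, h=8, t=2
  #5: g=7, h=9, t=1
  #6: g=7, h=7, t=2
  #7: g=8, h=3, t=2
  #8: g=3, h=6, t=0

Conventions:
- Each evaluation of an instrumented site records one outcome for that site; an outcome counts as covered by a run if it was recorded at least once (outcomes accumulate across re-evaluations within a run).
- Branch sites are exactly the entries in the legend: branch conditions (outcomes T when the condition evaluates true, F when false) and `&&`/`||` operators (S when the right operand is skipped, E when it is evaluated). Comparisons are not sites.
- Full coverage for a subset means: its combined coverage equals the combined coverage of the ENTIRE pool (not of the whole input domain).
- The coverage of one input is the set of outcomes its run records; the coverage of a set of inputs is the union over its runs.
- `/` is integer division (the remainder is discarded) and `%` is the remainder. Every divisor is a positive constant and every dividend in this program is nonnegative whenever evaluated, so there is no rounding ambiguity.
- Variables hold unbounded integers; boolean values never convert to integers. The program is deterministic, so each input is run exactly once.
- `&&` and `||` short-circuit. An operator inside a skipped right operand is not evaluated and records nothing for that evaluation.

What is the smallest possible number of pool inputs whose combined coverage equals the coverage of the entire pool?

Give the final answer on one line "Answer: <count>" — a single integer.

test 1 (g=4, h=6, t=0) fires B1->T, B2->F, B4->F, B7->E, B6->F; hits B1=T, B2=F, B4=F, B6=F, B7=E
test 2 (g=6, h=6, t=0) fires B1->T, B2->F, B4->T, B5->T, B7->E, B6->F; hits B1=T, B2=F, B4=T, B5=T, B6=F, B7=E
test 3 (g=3, h=9, t=0) fires B1->T, B2->F, B4->F, B7->E, B6->T; hits B1=T, B2=F, B4=F, B6=T, B7=E
test 4 (g=7, h=8, t=2) fires B1->F, B3->T, B4->T, B5->F, B7->S, B6->F; hits B1=F, B3=T, B4=T, B5=F, B6=F, B7=S
test 5 (g=7, h=9, t=1) fires B1->T, B2->T, B4->T, B5->T, B7->S, B6->F; hits B1=T, B2=T, B4=T, B5=T, B6=F, B7=S
test 6 (g=7, h=7, t=2) fires B1->F, B3->T, B4->T, B5->F, B7->S, B6->F; hits B1=F, B3=T, B4=T, B5=F, B6=F, B7=S
test 7 (g=8, h=3, t=2) fires B1->F, B3->T, B4->T, B5->F, B7->S, B6->F; hits B1=F, B3=T, B4=T, B5=F, B6=F, B7=S
test 8 (g=3, h=6, t=0) fires B1->T, B2->F, B4->F, B7->E, B6->F; hits B1=T, B2=F, B4=F, B6=F, B7=E
together the pool reaches 13 outcomes: B1=T, B1=F, B2=T, B2=F, B3=T, B4=T, B4=F, B5=T, B5=F, B6=T, B6=F, B7=S, B7=E
no size-1 subset reaches all 13 outcomes (best union: 6/13)
no size-2 subset reaches all 13 outcomes (best union: 11/13)
at size 3, {3, 4, 5} reaches all 13 outcomes; every lexicographically earlier size-3 subset fails

Answer: 3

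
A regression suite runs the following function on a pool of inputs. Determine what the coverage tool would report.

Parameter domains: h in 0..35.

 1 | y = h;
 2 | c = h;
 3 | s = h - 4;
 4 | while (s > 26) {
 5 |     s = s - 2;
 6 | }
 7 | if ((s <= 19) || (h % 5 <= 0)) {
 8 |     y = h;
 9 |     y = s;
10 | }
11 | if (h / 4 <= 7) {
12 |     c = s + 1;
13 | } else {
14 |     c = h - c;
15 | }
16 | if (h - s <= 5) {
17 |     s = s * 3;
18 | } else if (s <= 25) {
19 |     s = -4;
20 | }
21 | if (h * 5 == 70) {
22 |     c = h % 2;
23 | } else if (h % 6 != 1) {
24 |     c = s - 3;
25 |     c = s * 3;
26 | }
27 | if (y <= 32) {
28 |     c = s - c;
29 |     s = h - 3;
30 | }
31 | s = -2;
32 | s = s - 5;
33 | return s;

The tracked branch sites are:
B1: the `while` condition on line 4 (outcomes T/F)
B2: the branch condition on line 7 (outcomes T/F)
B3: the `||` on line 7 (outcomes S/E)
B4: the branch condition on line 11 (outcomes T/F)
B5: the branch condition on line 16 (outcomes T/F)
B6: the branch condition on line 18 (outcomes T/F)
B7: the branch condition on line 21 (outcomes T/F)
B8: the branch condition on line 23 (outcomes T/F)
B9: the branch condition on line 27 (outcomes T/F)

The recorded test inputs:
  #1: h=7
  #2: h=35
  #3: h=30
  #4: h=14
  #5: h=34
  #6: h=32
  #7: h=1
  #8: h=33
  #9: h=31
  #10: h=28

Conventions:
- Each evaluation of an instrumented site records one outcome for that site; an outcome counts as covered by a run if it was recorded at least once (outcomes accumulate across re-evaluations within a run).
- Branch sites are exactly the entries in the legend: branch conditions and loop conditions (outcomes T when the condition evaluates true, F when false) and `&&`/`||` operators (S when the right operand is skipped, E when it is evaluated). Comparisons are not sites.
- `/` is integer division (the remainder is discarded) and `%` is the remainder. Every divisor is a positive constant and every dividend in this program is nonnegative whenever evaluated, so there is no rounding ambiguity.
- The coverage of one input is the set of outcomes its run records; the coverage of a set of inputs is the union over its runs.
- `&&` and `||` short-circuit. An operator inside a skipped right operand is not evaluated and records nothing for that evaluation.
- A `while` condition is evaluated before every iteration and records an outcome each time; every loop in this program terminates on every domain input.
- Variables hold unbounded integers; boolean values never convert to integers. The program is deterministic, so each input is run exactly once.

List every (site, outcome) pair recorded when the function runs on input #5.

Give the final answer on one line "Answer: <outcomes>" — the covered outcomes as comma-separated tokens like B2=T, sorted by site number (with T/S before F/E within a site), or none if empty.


Simulating input #5 (h=34) step by step:
  B1->T, B1->T, B1->F, B3->E, B2->F, B4->F, B5->F, B6->F, B7->F, B8->T
  B9->F
collecting distinct outcomes: B1=T, B1=F, B2=F, B3=E, B4=F, B5=F, B6=F, B7=F, B8=T, B9=F
Answer: B1=T, B1=F, B2=F, B3=E, B4=F, B5=F, B6=F, B7=F, B8=T, B9=F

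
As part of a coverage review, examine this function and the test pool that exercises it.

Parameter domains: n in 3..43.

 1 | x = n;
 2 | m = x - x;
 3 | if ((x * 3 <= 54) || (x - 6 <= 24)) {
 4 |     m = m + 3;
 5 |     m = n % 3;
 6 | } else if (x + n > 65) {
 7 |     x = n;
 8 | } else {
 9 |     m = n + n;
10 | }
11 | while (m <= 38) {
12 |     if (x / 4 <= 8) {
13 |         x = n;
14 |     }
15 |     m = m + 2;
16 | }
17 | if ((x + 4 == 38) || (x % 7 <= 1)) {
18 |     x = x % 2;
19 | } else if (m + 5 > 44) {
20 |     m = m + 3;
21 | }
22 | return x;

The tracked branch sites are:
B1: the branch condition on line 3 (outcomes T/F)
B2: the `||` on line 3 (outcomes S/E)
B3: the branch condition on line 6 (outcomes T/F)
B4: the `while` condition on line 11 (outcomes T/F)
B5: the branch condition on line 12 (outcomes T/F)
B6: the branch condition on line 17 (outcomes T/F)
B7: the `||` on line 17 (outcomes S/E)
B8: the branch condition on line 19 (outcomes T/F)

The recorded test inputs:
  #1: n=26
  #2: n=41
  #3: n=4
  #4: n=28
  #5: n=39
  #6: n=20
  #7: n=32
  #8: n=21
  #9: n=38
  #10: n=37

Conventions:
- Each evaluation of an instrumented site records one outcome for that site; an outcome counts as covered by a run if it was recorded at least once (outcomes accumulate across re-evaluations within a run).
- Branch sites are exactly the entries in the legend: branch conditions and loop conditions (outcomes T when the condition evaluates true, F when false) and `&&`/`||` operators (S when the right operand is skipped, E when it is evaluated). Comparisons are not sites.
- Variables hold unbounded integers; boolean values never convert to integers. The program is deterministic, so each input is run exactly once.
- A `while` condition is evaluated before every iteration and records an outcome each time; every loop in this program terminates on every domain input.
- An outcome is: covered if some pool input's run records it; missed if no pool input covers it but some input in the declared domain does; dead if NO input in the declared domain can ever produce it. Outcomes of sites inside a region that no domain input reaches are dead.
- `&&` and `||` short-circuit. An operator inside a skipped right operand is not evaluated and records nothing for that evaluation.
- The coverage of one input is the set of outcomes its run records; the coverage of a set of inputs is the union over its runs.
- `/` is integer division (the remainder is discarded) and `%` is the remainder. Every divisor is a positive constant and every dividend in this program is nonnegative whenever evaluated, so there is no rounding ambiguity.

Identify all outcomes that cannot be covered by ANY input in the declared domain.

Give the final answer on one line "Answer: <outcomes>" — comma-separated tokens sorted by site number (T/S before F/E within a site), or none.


exhaustive pass over the 41-input domain:
  reachable outcomes have witnesses, e.g. B1=T (e.g. n=3), B1=F (e.g. n=31), B2=S (e.g. n=3), B2=E (e.g. n=19)
Answer: none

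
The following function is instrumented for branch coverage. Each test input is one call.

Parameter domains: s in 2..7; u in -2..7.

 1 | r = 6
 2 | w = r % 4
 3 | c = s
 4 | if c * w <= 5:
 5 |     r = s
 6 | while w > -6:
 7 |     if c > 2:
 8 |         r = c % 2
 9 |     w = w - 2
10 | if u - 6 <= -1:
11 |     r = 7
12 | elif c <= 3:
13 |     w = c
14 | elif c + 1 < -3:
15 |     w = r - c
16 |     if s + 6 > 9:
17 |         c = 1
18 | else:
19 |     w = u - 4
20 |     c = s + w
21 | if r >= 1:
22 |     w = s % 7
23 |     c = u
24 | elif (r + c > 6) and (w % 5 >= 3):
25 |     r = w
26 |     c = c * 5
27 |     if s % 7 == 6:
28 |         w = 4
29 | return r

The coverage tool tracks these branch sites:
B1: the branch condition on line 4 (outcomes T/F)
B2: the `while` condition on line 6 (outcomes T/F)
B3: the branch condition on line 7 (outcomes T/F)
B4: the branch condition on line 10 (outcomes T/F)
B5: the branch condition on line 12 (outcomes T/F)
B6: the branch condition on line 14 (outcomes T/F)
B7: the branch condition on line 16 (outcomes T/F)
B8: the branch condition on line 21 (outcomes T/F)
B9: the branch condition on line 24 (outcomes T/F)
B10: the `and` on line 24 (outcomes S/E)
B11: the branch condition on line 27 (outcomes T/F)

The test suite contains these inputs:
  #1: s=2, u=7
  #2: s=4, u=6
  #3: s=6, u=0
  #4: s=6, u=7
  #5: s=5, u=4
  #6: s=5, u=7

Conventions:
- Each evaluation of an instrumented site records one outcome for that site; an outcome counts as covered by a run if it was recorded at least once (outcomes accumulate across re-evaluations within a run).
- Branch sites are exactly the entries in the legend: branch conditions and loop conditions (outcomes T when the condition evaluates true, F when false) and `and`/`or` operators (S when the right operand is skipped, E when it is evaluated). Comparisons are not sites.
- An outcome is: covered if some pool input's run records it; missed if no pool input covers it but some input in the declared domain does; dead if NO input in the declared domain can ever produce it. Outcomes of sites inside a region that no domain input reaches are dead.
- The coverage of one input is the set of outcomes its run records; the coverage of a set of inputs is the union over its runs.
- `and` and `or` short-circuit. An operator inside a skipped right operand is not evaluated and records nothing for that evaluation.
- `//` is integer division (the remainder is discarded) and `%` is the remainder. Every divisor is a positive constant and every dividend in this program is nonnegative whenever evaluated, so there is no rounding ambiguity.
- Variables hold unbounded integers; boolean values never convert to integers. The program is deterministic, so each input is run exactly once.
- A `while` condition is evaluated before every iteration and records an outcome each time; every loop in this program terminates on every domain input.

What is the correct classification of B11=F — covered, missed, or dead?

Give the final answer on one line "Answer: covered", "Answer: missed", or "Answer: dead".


no pool input records B11=F
but domain input (s=4, u=7) does record it -> reachable, so missed
Answer: missed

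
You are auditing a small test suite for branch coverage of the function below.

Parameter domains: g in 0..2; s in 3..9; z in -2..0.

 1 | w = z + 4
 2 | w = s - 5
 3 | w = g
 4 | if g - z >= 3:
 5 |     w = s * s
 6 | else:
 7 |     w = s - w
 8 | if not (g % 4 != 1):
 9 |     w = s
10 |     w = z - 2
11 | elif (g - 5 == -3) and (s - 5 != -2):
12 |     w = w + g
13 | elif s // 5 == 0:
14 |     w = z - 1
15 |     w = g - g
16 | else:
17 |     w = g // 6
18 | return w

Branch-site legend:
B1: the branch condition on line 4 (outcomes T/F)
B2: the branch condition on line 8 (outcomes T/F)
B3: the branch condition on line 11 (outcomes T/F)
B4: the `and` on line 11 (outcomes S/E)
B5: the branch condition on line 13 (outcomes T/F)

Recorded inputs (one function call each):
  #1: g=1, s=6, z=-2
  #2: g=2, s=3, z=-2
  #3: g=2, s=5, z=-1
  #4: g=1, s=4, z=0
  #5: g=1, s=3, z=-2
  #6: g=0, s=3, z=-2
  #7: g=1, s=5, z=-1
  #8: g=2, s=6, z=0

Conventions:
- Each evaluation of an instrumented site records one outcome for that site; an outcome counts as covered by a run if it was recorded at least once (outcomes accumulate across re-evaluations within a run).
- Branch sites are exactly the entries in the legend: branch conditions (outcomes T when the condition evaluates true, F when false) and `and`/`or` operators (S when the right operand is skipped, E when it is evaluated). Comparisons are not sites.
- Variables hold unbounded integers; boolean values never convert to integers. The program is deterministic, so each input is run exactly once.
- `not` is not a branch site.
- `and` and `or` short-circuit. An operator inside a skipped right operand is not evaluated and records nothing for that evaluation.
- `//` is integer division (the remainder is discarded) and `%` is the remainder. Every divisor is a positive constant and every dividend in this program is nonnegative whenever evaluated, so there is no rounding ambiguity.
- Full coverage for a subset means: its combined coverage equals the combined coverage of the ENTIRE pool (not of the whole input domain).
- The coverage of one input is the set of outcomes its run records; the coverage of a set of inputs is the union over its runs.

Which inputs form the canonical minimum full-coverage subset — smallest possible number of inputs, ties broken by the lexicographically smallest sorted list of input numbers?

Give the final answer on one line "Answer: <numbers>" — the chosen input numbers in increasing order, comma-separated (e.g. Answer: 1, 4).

test 1 (g=1, s=6, z=-2) fires B1->T, B2->T; hits B1=T, B2=T
test 2 (g=2, s=3, z=-2) fires B1->T, B2->F, B4->E, B3->F, B5->T; hits B1=T, B2=F, B3=F, B4=E, B5=T
test 3 (g=2, s=5, z=-1) fires B1->T, B2->F, B4->E, B3->T; hits B1=T, B2=F, B3=T, B4=E
test 4 (g=1, s=4, z=0) fires B1->F, B2->T; hits B1=F, B2=T
test 5 (g=1, s=3, z=-2) fires B1->T, B2->T; hits B1=T, B2=T
test 6 (g=0, s=3, z=-2) fires B1->F, B2->F, B4->S, B3->F, B5->T; hits B1=F, B2=F, B3=F, B4=S, B5=T
test 7 (g=1, s=5, z=-1) fires B1->F, B2->T; hits B1=F, B2=T
test 8 (g=2, s=6, z=0) fires B1->F, B2->F, B4->E, B3->T; hits B1=F, B2=F, B3=T, B4=E
union over all inputs: B1=T, B1=F, B2=T, B2=F, B3=T, B3=F, B4=S, B4=E, B5=T (9 outcomes)
checked all size-1 subsets: none covers 9 outcomes (max 5/9)
checked all size-2 subsets: none covers 9 outcomes (max 8/9)
size 3: inputs {1, 3, 6} cover all 9 outcomes, and no lexicographically smaller subset of this size does

Answer: 1, 3, 6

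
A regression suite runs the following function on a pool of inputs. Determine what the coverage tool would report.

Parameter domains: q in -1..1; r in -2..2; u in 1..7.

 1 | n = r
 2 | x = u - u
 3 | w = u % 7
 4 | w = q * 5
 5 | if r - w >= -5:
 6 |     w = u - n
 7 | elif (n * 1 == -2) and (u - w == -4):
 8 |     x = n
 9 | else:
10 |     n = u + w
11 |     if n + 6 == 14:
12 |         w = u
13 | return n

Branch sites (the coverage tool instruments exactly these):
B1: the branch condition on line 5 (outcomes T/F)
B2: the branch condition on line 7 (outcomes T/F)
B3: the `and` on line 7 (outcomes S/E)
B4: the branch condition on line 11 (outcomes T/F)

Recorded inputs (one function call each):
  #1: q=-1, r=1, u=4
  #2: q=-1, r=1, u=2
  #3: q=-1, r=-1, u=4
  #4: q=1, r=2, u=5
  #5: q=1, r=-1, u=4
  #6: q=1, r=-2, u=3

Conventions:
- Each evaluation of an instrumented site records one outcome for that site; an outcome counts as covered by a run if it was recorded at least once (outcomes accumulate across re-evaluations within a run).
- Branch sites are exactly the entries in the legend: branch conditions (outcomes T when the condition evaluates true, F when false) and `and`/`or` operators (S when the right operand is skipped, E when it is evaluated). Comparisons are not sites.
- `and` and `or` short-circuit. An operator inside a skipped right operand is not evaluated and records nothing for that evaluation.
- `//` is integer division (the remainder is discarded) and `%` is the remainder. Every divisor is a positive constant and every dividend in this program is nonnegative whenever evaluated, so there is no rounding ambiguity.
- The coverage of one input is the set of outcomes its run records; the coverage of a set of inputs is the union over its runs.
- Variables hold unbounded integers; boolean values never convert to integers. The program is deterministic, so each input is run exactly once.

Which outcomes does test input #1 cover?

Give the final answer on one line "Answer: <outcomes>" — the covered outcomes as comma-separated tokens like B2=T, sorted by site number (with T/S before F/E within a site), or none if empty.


Running input #1 (q=-1, r=1, u=4), event by event:
  B1->T
as a set, this run covers: B1=T
Answer: B1=T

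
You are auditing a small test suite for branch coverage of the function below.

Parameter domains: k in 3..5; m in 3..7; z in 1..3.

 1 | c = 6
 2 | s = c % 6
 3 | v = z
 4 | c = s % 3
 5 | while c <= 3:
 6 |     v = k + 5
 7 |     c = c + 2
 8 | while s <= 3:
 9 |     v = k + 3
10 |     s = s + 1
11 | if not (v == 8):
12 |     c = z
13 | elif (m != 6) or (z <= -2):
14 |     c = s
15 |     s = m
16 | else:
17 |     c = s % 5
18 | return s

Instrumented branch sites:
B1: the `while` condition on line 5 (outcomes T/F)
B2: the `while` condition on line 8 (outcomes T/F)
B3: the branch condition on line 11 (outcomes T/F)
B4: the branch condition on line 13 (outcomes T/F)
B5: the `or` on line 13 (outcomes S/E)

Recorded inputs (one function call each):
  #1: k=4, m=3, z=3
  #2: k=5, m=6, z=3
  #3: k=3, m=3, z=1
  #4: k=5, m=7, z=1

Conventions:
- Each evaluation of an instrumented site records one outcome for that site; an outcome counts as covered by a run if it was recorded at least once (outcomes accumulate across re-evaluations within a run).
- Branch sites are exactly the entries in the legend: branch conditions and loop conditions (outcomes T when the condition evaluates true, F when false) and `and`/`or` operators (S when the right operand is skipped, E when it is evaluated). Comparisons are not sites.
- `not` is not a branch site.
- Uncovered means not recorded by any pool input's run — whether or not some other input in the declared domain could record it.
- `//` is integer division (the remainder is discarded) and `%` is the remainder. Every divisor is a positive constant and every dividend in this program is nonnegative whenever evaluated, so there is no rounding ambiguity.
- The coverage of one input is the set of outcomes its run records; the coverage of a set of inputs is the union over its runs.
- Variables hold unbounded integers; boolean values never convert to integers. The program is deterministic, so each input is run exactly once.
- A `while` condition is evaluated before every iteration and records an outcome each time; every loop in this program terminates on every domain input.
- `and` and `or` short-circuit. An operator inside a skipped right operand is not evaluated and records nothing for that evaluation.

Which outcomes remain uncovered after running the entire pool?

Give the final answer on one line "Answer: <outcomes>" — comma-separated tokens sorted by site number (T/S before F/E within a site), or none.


test 1 (k=4, m=3, z=3) hits B1=T, B1=F, B2=T, B2=F, B3=T
test 2 (k=5, m=6, z=3) hits B1=T, B1=F, B2=T, B2=F, B3=F, B4=F, B5=E
test 3 (k=3, m=3, z=1) hits B1=T, B1=F, B2=T, B2=F, B3=T
test 4 (k=5, m=7, z=1) hits B1=T, B1=F, B2=T, B2=F, B3=F, B4=T, B5=S
union over the pool: B1=T, B1=F, B2=T, B2=F, B3=T, B3=F, B4=T, B4=F, B5=S, B5=E
uncovered (0 of 10): none
Answer: none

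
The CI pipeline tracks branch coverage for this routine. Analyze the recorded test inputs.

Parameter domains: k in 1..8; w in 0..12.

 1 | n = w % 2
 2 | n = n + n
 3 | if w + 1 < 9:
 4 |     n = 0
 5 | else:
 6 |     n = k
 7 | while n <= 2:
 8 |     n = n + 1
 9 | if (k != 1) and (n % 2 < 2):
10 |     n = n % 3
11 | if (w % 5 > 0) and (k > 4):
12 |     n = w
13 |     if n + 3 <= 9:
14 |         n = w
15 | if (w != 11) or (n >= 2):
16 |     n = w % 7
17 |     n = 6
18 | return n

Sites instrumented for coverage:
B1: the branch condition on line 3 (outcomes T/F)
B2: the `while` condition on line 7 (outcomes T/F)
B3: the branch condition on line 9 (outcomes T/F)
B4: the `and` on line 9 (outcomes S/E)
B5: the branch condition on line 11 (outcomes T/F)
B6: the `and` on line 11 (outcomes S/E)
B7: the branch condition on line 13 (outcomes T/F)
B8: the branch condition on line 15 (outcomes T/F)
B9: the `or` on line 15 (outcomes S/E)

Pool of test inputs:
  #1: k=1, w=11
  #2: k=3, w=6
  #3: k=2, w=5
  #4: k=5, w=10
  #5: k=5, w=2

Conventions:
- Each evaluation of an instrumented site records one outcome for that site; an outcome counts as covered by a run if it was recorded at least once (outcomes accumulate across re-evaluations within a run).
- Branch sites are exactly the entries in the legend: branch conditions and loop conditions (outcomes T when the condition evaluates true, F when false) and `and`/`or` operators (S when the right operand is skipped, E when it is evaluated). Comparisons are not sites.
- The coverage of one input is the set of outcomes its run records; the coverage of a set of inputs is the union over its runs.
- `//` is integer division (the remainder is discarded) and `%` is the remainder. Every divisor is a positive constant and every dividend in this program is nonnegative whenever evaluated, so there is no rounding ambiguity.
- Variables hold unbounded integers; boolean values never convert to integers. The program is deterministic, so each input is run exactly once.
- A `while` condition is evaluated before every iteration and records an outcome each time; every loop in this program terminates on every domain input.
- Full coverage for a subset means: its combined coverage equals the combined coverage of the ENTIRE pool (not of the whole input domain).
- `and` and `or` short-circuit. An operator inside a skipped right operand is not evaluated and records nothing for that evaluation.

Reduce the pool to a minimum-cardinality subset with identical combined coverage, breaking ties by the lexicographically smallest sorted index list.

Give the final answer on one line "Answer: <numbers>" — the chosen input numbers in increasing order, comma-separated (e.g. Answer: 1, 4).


test 1 (k=1, w=11) fires B1->F, B2->T, B2->T, B2->F, B4->S, B3->F, B6->E, B5->F, B9->E, B8->T; hits B1=F, B2=T, B2=F, B3=F, B4=S, B5=F, B6=E, B8=T, B9=E
test 2 (k=3, w=6) fires B1->T, B2->T, B2->T, B2->T, B2->F, B4->E, B3->T, B6->E, B5->F, B9->S, B8->T; hits B1=T, B2=T, B2=F, B3=T, B4=E, B5=F, B6=E, B8=T, B9=S
test 3 (k=2, w=5) fires B1->T, B2->T, B2->T, B2->T, B2->F, B4->E, B3->T, B6->S, B5->F, B9->S, B8->T; hits B1=T, B2=T, B2=F, B3=T, B4=E, B5=F, B6=S, B8=T, B9=S
test 4 (k=5, w=10) fires B1->F, B2->F, B4->E, B3->T, B6->S, B5->F, B9->S, B8->T; hits B1=F, B2=F, B3=T, B4=E, B5=F, B6=S, B8=T, B9=S
test 5 (k=5, w=2) fires B1->T, B2->T, B2->T, B2->T, B2->F, B4->E, B3->T, B6->E, B5->T, B7->T, B9->S, B8->T; hits B1=T, B2=T, B2=F, B3=T, B4=E, B5=T, B6=E, B7=T, B8=T, B9=S
together the pool reaches 16 outcomes: B1=T, B1=F, B2=T, B2=F, B3=T, B3=F, B4=S, B4=E, B5=T, B5=F, B6=S, B6=E, B7=T, B8=T, B9=S, B9=E
checked all size-1 subsets: none covers 16 outcomes (max 10/16)
checked all size-2 subsets: none covers 16 outcomes (max 15/16)
inputs {1, 3, 5} (size 3) cover everything; no size-3 subset with a lexicographically smaller index list covers all 16
Answer: 1, 3, 5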